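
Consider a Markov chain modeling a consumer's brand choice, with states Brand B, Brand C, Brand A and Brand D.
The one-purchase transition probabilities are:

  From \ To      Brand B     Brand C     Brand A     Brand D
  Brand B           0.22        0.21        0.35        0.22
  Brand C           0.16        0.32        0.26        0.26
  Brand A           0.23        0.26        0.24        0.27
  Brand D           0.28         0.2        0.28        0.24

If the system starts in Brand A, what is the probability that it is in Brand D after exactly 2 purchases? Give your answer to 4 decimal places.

0.2478

Propagate the distribution vector 2 purchases from Brand A.
After 0 purchases: (0.0000, 0.0000, 1.0000, 0.0000)
After 1 purchase: (0.2300, 0.2600, 0.2400, 0.2700)
After 2 purchases: (0.2230, 0.2479, 0.2813, 0.2478)
P(in Brand D after 2 purchases) = 0.2478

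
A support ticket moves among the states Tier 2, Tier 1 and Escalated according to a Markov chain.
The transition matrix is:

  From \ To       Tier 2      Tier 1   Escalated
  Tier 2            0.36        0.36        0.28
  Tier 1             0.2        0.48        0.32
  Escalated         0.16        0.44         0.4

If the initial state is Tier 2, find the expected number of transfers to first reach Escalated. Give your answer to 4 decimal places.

Let t(s) be the expected number of transfers to first reach Escalated from state s, with t(Escalated) = 0. Conditioning on the first transfer:
t(Tier 2) = 1 + 0.36·t(Tier 2) + 0.36·t(Tier 1)
t(Tier 1) = 1 + 0.2·t(Tier 2) + 0.48·t(Tier 1)
Solving: t(Tier 2) = 3.3742, t(Tier 1) = 3.2209.
Expected transfers from Tier 2 to Escalated: 3.3742.

3.3742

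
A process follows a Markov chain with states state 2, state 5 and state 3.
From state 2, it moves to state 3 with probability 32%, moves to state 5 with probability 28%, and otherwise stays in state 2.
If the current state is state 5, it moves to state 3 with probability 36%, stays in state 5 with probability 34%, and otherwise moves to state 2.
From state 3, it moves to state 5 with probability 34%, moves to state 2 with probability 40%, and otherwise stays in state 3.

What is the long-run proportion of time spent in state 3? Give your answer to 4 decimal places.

Let the stationary distribution be π with π = πP and π_1 + π_2 + π_3 = 1.
π_1 = 0.4·π_1 + 0.3·π_2 + 0.4·π_3
π_2 = 0.28·π_1 + 0.34·π_2 + 0.34·π_3
Solving with the normalization constraint gives π = (0.3682, 0.3179, 0.3139).
So the stationary probability of state 3 is 0.3139.

0.3139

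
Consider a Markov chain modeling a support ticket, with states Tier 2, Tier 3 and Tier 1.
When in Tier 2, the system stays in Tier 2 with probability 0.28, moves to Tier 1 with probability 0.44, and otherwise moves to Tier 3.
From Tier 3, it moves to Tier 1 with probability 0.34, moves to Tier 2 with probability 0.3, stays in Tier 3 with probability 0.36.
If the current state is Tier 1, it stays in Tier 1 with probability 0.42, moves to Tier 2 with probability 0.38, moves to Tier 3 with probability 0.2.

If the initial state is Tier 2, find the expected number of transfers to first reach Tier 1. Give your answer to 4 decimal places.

2.4416

Let t(s) be the expected number of transfers to first reach Tier 1 from state s, with t(Tier 1) = 0. Conditioning on the first transfer:
t(Tier 2) = 1 + 0.28·t(Tier 2) + 0.28·t(Tier 3)
t(Tier 3) = 1 + 0.3·t(Tier 2) + 0.36·t(Tier 3)
Solving: t(Tier 2) = 2.4416, t(Tier 3) = 2.7070.
Expected transfers from Tier 2 to Tier 1: 2.4416.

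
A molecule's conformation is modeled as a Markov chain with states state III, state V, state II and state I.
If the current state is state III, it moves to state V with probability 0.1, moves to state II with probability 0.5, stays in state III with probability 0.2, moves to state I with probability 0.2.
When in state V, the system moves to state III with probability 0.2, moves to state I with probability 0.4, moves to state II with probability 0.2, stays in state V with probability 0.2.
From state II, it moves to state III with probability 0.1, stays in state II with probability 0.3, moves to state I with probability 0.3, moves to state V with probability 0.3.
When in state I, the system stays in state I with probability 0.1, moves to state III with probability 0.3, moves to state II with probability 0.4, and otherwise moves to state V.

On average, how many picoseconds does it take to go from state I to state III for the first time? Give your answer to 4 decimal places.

Let t(s) be the expected number of picoseconds to first reach state III from state s, with t(state III) = 0. Conditioning on the first picosecond:
t(state V) = 1 + 0.2·t(state V) + 0.2·t(state II) + 0.4·t(state I)
t(state II) = 1 + 0.3·t(state V) + 0.3·t(state II) + 0.3·t(state I)
t(state I) = 1 + 0.2·t(state V) + 0.4·t(state II) + 0.1·t(state I)
Solving: t(state V) = 5.0000, t(state II) = 5.5882, t(state I) = 4.7059.
Expected picoseconds from state I to state III: 4.7059.

4.7059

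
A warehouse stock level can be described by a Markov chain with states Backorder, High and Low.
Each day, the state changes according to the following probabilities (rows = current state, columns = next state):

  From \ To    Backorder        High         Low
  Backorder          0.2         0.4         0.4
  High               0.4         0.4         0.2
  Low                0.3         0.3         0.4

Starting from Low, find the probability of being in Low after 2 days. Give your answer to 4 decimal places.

0.3400

Sum over the intermediate state after 1 day:
P = P(Low→Backorder)·P(Backorder→Low) + P(Low→High)·P(High→Low) + P(Low→Low)·P(Low→Low)
  = 0.3×0.4 + 0.3×0.2 + 0.4×0.4
  = 0.1200 + 0.0600 + 0.1600 = 0.3400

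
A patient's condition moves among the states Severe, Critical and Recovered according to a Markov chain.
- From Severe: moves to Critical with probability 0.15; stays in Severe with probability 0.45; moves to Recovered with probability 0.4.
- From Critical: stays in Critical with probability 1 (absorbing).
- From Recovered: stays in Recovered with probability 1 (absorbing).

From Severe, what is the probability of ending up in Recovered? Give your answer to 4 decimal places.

0.7273

Let h(s) be the probability of absorption at Recovered starting from transient state s. Then h(Recovered) = 1 and h(Critical) = 0. By first-step analysis:
h(Severe) = 0.45·h(Severe) + 0.15·0 + 0.4·1
Solving: h(Severe) = 0.7273.
Starting from Severe, the probability is 0.7273.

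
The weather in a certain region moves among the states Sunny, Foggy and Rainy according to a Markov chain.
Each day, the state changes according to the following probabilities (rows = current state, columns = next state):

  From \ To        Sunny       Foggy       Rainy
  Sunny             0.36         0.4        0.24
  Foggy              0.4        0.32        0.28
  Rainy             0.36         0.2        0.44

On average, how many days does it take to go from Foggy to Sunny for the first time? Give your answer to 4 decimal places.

Let t(s) be the expected number of days to first reach Sunny from state s, with t(Sunny) = 0. Conditioning on the first day:
t(Foggy) = 1 + 0.32·t(Foggy) + 0.28·t(Rainy)
t(Rainy) = 1 + 0.2·t(Foggy) + 0.44·t(Rainy)
Solving: t(Foggy) = 2.5862, t(Rainy) = 2.7094.
Expected days from Foggy to Sunny: 2.5862.

2.5862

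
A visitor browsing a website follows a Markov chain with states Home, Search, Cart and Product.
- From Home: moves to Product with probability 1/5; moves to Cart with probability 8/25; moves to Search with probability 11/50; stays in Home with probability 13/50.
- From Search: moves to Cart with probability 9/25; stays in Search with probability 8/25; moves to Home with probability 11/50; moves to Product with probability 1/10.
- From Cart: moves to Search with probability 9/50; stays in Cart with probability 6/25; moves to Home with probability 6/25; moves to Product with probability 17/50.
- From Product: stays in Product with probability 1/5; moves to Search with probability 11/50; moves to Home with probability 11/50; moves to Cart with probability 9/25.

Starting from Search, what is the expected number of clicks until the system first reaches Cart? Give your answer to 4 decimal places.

Let t(s) be the expected number of clicks to first reach Cart from state s, with t(Cart) = 0. Conditioning on the first click:
t(Home) = 1 + 0.26·t(Home) + 0.22·t(Search) + 0.2·t(Product)
t(Search) = 1 + 0.22·t(Home) + 0.32·t(Search) + 0.1·t(Product)
t(Product) = 1 + 0.22·t(Home) + 0.22·t(Search) + 0.2·t(Product)
Solving: t(Home) = 2.9691, t(Search) = 2.8504, t(Product) = 2.8504.
Expected clicks from Search to Cart: 2.8504.

2.8504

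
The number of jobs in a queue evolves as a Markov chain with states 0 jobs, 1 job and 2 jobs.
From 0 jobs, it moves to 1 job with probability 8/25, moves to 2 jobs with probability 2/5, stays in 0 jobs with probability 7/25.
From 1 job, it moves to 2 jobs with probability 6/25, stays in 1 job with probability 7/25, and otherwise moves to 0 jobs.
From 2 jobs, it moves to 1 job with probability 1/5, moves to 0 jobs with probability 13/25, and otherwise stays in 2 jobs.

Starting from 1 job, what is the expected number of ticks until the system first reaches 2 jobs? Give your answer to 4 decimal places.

3.2895

Let t(s) be the expected number of ticks to first reach 2 jobs from state s, with t(2 jobs) = 0. Conditioning on the first tick:
t(0 jobs) = 1 + 0.28·t(0 jobs) + 0.32·t(1 job)
t(1 job) = 1 + 0.48·t(0 jobs) + 0.28·t(1 job)
Solving: t(0 jobs) = 2.8509, t(1 job) = 3.2895.
Expected ticks from 1 job to 2 jobs: 3.2895.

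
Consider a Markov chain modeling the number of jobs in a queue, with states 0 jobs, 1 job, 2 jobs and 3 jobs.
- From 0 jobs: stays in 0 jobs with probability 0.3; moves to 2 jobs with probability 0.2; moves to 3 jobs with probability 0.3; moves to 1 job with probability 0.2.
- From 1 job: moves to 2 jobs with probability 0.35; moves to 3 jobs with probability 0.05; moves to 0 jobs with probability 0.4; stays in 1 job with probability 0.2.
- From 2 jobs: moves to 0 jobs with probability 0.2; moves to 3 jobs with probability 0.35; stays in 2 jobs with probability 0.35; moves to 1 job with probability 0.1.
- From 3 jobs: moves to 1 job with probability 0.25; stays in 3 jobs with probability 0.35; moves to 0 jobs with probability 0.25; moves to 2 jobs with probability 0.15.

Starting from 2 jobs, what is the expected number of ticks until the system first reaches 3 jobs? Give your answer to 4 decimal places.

Let t(s) be the expected number of ticks to first reach 3 jobs from state s, with t(3 jobs) = 0. Conditioning on the first tick:
t(0 jobs) = 1 + 0.3·t(0 jobs) + 0.2·t(1 job) + 0.2·t(2 jobs)
t(1 job) = 1 + 0.4·t(0 jobs) + 0.2·t(1 job) + 0.35·t(2 jobs)
t(2 jobs) = 1 + 0.2·t(0 jobs) + 0.1·t(1 job) + 0.35·t(2 jobs)
Solving: t(0 jobs) = 3.7045, t(1 job) = 4.5824, t(2 jobs) = 3.3833.
Expected ticks from 2 jobs to 3 jobs: 3.3833.

3.3833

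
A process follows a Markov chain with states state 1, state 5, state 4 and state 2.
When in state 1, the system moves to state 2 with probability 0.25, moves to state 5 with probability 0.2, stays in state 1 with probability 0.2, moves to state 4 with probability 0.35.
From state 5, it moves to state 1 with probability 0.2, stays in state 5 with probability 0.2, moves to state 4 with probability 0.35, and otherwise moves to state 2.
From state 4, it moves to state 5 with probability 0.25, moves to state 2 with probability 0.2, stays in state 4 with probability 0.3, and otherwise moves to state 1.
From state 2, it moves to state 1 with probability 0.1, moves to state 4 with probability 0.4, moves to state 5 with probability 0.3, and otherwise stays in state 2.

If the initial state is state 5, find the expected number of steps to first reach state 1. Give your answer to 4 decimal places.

Let t(s) be the expected number of steps to first reach state 1 from state s, with t(state 1) = 0. Conditioning on the first step:
t(state 5) = 1 + 0.2·t(state 5) + 0.35·t(state 4) + 0.25·t(state 2)
t(state 4) = 1 + 0.25·t(state 5) + 0.3·t(state 4) + 0.2·t(state 2)
t(state 2) = 1 + 0.3·t(state 5) + 0.4·t(state 4) + 0.2·t(state 2)
Solving: t(state 5) = 5.1276, t(state 4) = 4.8608, t(state 2) = 5.6032.
Expected steps from state 5 to state 1: 5.1276.

5.1276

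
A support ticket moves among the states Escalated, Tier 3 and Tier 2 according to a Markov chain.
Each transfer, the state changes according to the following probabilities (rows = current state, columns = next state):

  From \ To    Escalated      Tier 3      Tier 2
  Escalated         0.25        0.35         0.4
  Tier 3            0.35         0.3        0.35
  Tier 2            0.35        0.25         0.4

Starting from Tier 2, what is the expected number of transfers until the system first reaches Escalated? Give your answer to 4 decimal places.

Let t(s) be the expected number of transfers to first reach Escalated from state s, with t(Escalated) = 0. Conditioning on the first transfer:
t(Tier 3) = 1 + 0.3·t(Tier 3) + 0.35·t(Tier 2)
t(Tier 2) = 1 + 0.25·t(Tier 3) + 0.4·t(Tier 2)
Solving: t(Tier 3) = 2.8571, t(Tier 2) = 2.8571.
Expected transfers from Tier 2 to Escalated: 2.8571.

2.8571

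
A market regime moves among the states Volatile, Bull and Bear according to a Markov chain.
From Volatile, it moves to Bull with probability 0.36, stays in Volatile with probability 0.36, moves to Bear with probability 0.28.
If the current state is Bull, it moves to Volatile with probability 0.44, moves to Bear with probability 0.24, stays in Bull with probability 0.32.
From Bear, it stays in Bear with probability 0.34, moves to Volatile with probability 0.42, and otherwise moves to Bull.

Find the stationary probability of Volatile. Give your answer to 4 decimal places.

0.4021

Let the stationary distribution be π with π = πP and π_1 + π_2 + π_3 = 1.
π_1 = 0.36·π_1 + 0.44·π_2 + 0.42·π_3
π_2 = 0.36·π_1 + 0.32·π_2 + 0.24·π_3
Solving with the normalization constraint gives π = (0.4021, 0.3133, 0.2845).
So the stationary probability of Volatile is 0.4021.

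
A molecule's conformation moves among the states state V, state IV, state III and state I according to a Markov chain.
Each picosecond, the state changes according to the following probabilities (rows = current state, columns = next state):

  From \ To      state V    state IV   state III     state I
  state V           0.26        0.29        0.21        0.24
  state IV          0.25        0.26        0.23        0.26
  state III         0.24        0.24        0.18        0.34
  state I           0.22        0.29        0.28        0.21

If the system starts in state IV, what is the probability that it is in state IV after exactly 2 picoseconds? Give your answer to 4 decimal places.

Propagate the distribution vector 2 picoseconds from state IV.
After 0 picoseconds: (0.0000, 1.0000, 0.0000, 0.0000)
After 1 picosecond: (0.2500, 0.2600, 0.2300, 0.2600)
After 2 picoseconds: (0.2424, 0.2707, 0.2265, 0.2604)
P(in state IV after 2 picoseconds) = 0.2707

0.2707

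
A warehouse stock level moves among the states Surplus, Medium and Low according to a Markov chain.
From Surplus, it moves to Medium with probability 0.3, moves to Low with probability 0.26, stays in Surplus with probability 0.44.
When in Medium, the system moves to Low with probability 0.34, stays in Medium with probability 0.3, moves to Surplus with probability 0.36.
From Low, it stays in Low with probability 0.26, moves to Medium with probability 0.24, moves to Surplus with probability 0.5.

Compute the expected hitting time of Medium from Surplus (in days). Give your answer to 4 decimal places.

3.5162

Let t(s) be the expected number of days to first reach Medium from state s, with t(Medium) = 0. Conditioning on the first day:
t(Surplus) = 1 + 0.44·t(Surplus) + 0.26·t(Low)
t(Low) = 1 + 0.5·t(Surplus) + 0.26·t(Low)
Solving: t(Surplus) = 3.5162, t(Low) = 3.7271.
Expected days from Surplus to Medium: 3.5162.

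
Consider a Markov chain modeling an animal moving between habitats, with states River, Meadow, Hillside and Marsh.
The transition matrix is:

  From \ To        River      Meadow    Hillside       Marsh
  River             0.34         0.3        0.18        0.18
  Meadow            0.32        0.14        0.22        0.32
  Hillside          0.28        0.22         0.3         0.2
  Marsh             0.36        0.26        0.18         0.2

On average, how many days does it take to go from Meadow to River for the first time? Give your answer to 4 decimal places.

Let t(s) be the expected number of days to first reach River from state s, with t(River) = 0. Conditioning on the first day:
t(Meadow) = 1 + 0.14·t(Meadow) + 0.22·t(Hillside) + 0.32·t(Marsh)
t(Hillside) = 1 + 0.22·t(Meadow) + 0.3·t(Hillside) + 0.2·t(Marsh)
t(Marsh) = 1 + 0.26·t(Meadow) + 0.18·t(Hillside) + 0.2·t(Marsh)
Solving: t(Meadow) = 3.1120, t(Hillside) = 3.2625, t(Marsh) = 2.9954.
Expected days from Meadow to River: 3.1120.

3.1120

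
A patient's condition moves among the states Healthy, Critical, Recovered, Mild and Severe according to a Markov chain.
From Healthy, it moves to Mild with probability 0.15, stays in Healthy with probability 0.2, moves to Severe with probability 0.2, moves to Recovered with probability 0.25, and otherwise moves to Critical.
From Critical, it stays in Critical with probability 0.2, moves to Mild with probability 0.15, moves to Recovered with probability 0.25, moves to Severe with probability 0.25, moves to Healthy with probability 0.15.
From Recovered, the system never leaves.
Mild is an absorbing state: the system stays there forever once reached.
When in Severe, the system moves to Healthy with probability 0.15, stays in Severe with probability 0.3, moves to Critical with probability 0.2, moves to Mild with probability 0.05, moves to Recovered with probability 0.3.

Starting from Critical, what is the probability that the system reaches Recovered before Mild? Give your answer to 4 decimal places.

Let h(s) be the probability of absorption at Recovered starting from transient state s. Then h(Recovered) = 1 and h(Mild) = 0. By first-step analysis:
h(Healthy) = 0.2·h(Healthy) + 0.2·h(Critical) + 0.25·1 + 0.15·0 + 0.2·h(Severe)
h(Critical) = 0.15·h(Healthy) + 0.2·h(Critical) + 0.25·1 + 0.15·0 + 0.25·h(Severe)
h(Severe) = 0.15·h(Healthy) + 0.2·h(Critical) + 0.3·1 + 0.05·0 + 0.3·h(Severe)
Solving: h(Healthy) = 0.6738, h(Critical) = 0.6785, h(Severe) = 0.7668.
Starting from Critical, the probability is 0.6785.

0.6785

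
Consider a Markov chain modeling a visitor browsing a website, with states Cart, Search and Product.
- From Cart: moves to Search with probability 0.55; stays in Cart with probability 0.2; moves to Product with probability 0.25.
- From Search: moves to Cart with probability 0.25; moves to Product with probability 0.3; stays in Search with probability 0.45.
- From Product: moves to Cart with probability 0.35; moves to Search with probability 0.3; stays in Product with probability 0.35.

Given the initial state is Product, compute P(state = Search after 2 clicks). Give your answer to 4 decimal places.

Sum over the intermediate state after 1 click:
P = P(Product→Cart)·P(Cart→Search) + P(Product→Search)·P(Search→Search) + P(Product→Product)·P(Product→Search)
  = 0.35×0.55 + 0.3×0.45 + 0.35×0.3
  = 0.1925 + 0.1350 + 0.1050 = 0.4325

0.4325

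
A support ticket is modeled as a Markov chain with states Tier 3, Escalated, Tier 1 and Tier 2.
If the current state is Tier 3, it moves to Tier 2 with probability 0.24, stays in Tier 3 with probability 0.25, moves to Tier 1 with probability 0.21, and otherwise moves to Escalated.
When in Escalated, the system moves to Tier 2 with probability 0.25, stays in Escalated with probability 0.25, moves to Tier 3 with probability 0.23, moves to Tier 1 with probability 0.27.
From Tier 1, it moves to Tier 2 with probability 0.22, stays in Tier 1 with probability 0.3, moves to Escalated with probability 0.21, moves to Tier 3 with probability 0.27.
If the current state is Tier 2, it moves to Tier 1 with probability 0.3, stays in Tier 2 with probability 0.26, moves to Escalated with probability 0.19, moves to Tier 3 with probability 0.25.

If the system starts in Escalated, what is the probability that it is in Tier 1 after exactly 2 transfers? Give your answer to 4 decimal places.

0.2718

Propagate the distribution vector 2 transfers from Escalated.
After 0 transfers: (0.0000, 1.0000, 0.0000, 0.0000)
After 1 transfer: (0.2300, 0.2500, 0.2700, 0.2500)
After 2 transfers: (0.2504, 0.2357, 0.2718, 0.2421)
P(in Tier 1 after 2 transfers) = 0.2718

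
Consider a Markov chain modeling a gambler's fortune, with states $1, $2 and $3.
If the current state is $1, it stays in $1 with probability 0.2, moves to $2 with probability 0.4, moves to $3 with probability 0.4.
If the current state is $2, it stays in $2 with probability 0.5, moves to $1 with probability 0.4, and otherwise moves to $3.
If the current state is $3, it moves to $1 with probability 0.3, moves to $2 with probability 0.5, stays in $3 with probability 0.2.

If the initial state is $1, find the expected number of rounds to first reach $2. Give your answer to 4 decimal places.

Let t(s) be the expected number of rounds to first reach $2 from state s, with t($2) = 0. Conditioning on the first round:
t($1) = 1 + 0.2·t($1) + 0.4·t($3)
t($3) = 1 + 0.3·t($1) + 0.2·t($3)
Solving: t($1) = 2.3077, t($3) = 2.1154.
Expected rounds from $1 to $2: 2.3077.

2.3077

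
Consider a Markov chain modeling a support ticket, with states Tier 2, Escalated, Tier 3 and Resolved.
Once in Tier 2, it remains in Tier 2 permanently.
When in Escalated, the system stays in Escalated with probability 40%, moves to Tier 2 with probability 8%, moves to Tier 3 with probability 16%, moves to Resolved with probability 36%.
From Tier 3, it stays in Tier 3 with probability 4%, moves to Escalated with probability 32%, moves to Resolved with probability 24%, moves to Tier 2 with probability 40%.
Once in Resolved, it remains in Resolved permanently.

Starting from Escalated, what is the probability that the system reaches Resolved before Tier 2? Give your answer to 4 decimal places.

0.7317

Let h(s) be the probability of absorption at Resolved starting from transient state s. Then h(Resolved) = 1 and h(Tier 2) = 0. By first-step analysis:
h(Escalated) = 0.08·0 + 0.4·h(Escalated) + 0.16·h(Tier 3) + 0.36·1
h(Tier 3) = 0.4·0 + 0.32·h(Escalated) + 0.04·h(Tier 3) + 0.24·1
Solving: h(Escalated) = 0.7317, h(Tier 3) = 0.4939.
Starting from Escalated, the probability is 0.7317.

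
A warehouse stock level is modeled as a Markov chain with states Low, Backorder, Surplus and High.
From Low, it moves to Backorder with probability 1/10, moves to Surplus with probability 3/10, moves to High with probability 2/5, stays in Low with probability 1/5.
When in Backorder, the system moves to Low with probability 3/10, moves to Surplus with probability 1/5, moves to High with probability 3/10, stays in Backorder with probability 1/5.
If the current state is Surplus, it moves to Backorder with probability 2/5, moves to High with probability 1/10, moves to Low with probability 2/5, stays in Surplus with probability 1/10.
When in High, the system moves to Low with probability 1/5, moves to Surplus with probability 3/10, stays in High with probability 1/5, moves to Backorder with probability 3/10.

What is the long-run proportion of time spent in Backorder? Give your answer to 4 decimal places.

0.2444

Let the stationary distribution be π with π = πP and π_1 + π_2 + π_3 + π_4 = 1.
π_1 = 0.2·π_1 + 0.3·π_2 + 0.4·π_3 + 0.2·π_4
π_2 = 0.1·π_1 + 0.2·π_2 + 0.4·π_3 + 0.3·π_4
π_3 = 0.3·π_1 + 0.2·π_2 + 0.1·π_3 + 0.3·π_4
Solving with the normalization constraint gives π = (0.2704, 0.2444, 0.2296, 0.2556).
So the stationary probability of Backorder is 0.2444.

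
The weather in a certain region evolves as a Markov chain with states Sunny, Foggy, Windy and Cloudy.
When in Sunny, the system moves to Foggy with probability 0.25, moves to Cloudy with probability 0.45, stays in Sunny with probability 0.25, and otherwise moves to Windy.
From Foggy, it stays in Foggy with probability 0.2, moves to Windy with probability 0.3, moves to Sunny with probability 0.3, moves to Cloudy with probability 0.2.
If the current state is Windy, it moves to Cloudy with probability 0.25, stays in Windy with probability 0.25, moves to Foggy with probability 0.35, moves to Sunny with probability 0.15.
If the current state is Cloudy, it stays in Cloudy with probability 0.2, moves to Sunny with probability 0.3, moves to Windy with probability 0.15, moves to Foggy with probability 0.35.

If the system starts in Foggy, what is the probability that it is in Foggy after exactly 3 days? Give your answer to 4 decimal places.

0.2825

Propagate the distribution vector 3 days from Foggy.
After 0 days: (0.0000, 1.0000, 0.0000, 0.0000)
After 1 day: (0.3000, 0.2000, 0.3000, 0.2000)
After 2 days: (0.2400, 0.2900, 0.1800, 0.2900)
After 3 days: (0.2610, 0.2825, 0.1875, 0.2690)
P(in Foggy after 3 days) = 0.2825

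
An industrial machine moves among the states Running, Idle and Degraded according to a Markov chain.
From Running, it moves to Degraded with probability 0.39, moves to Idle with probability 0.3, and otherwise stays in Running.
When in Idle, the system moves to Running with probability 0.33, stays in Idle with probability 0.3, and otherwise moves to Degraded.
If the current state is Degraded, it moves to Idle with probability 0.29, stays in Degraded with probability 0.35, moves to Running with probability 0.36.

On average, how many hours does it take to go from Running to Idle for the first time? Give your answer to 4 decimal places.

Let t(s) be the expected number of hours to first reach Idle from state s, with t(Idle) = 0. Conditioning on the first hour:
t(Running) = 1 + 0.31·t(Running) + 0.39·t(Degraded)
t(Degraded) = 1 + 0.36·t(Running) + 0.35·t(Degraded)
Solving: t(Running) = 3.3755, t(Degraded) = 3.4080.
Expected hours from Running to Idle: 3.3755.

3.3755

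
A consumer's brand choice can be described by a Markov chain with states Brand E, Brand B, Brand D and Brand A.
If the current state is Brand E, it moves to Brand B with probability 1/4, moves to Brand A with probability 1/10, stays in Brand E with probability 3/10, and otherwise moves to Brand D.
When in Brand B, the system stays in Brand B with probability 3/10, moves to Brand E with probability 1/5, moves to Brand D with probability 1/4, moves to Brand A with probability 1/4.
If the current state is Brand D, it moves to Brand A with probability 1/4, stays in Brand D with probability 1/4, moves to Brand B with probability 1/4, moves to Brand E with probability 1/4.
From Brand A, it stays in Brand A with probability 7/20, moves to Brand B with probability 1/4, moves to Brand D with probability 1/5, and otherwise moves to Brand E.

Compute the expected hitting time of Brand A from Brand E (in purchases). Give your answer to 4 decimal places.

5.4463

Let t(s) be the expected number of purchases to first reach Brand A from state s, with t(Brand A) = 0. Conditioning on the first purchase:
t(Brand E) = 1 + 0.3·t(Brand E) + 0.25·t(Brand B) + 0.35·t(Brand D)
t(Brand B) = 1 + 0.2·t(Brand E) + 0.3·t(Brand B) + 0.25·t(Brand D)
t(Brand D) = 1 + 0.25·t(Brand E) + 0.25·t(Brand B) + 0.25·t(Brand D)
Solving: t(Brand E) = 5.4463, t(Brand B) = 4.6645, t(Brand D) = 4.7036.
Expected purchases from Brand E to Brand A: 5.4463.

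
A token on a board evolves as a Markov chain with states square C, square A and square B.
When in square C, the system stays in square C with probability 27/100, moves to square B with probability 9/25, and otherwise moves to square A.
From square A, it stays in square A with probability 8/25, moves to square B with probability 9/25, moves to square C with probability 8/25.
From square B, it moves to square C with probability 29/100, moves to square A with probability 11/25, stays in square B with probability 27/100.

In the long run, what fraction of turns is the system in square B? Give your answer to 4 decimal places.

Let the stationary distribution be π with π = πP and π_1 + π_2 + π_3 = 1.
π_1 = 0.27·π_1 + 0.32·π_2 + 0.29·π_3
π_2 = 0.37·π_1 + 0.32·π_2 + 0.44·π_3
Solving with the normalization constraint gives π = (0.2953, 0.3744, 0.3303).
So the stationary probability of square B is 0.3303.

0.3303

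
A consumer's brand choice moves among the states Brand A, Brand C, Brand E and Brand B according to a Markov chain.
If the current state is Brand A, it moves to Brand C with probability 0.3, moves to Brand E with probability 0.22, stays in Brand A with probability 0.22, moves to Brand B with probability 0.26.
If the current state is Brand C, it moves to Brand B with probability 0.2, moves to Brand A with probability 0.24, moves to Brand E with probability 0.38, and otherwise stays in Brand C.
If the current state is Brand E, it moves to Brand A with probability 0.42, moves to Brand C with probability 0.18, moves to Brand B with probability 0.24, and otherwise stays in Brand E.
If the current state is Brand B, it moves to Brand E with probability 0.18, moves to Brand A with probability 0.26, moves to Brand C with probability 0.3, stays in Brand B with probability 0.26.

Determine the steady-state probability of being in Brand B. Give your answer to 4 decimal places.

Let the stationary distribution be π with π = πP and π_1 + π_2 + π_3 + π_4 = 1.
π_1 = 0.22·π_1 + 0.24·π_2 + 0.42·π_3 + 0.26·π_4
π_2 = 0.3·π_1 + 0.18·π_2 + 0.18·π_3 + 0.3·π_4
π_3 = 0.22·π_1 + 0.38·π_2 + 0.16·π_3 + 0.18·π_4
Solving with the normalization constraint gives π = (0.2815, 0.2427, 0.2351, 0.2407).
So the stationary probability of Brand B is 0.2407.

0.2407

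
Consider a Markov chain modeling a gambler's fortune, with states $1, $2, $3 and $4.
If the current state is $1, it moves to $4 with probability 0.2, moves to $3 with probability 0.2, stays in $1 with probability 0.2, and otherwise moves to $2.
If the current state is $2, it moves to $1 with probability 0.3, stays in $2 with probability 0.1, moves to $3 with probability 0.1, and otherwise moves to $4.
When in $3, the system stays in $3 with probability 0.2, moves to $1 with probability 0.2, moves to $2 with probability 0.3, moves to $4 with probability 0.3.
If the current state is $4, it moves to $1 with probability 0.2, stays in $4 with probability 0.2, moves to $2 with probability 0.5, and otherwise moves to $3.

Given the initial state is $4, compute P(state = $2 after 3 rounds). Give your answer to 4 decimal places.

Propagate the distribution vector 3 rounds from $4.
After 0 rounds: (0.0000, 0.0000, 0.0000, 1.0000)
After 1 round: (0.2000, 0.5000, 0.1000, 0.2000)
After 2 rounds: (0.2500, 0.2600, 0.1300, 0.3600)
After 3 rounds: (0.2260, 0.3450, 0.1380, 0.2910)
P(in $2 after 3 rounds) = 0.3450

0.3450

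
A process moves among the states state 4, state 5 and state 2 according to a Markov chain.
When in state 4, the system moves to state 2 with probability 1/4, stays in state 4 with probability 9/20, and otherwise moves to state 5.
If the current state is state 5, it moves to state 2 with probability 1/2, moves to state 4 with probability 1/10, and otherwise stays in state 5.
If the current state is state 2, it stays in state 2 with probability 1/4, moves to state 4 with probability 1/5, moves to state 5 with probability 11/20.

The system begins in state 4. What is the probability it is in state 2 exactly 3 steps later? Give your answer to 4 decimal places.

0.3481

Propagate the distribution vector 3 steps from state 4.
After 0 steps: (1.0000, 0.0000, 0.0000)
After 1 step: (0.4500, 0.3000, 0.2500)
After 2 steps: (0.2825, 0.3925, 0.3250)
After 3 steps: (0.2314, 0.4205, 0.3481)
P(in state 2 after 3 steps) = 0.3481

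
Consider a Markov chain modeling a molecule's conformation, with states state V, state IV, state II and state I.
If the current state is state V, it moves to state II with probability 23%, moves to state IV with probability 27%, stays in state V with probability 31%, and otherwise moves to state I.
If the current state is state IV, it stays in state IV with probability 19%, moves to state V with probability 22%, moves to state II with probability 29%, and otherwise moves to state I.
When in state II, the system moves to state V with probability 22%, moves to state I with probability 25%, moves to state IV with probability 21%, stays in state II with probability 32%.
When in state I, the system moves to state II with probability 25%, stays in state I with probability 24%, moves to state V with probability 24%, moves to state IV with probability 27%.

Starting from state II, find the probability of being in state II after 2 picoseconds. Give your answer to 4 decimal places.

Propagate the distribution vector 2 picoseconds from state II.
After 0 picoseconds: (0.0000, 0.0000, 1.0000, 0.0000)
After 1 picosecond: (0.2200, 0.2100, 0.3200, 0.2500)
After 2 picoseconds: (0.2448, 0.2340, 0.2764, 0.2448)
P(in state II after 2 picoseconds) = 0.2764

0.2764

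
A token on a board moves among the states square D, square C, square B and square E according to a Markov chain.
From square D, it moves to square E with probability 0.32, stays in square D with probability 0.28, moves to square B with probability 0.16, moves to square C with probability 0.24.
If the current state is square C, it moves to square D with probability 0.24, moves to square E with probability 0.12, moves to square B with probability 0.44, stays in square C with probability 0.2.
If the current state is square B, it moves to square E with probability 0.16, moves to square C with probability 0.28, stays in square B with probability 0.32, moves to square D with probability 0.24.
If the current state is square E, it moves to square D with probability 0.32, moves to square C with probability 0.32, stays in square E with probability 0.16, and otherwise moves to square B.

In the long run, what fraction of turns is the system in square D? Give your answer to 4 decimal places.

0.2660

Let the stationary distribution be π with π = πP and π_1 + π_2 + π_3 + π_4 = 1.
π_1 = 0.28·π_1 + 0.24·π_2 + 0.24·π_3 + 0.32·π_4
π_2 = 0.24·π_1 + 0.2·π_2 + 0.28·π_3 + 0.32·π_4
π_3 = 0.16·π_1 + 0.44·π_2 + 0.32·π_3 + 0.2·π_4
Solving with the normalization constraint gives π = (0.2660, 0.2565, 0.2851, 0.1923).
So the stationary probability of square D is 0.2660.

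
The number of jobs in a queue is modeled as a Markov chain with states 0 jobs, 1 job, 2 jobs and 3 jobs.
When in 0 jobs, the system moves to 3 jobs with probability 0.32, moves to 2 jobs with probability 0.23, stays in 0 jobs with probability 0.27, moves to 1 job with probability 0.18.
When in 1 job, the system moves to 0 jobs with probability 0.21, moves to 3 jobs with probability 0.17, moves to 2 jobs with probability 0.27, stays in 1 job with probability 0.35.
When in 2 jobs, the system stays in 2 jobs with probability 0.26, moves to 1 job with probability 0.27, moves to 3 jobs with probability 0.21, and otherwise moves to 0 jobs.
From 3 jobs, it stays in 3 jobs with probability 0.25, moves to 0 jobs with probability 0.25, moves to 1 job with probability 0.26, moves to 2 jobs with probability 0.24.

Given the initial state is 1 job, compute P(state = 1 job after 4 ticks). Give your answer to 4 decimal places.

Propagate the distribution vector 4 ticks from 1 job.
After 0 ticks: (0.0000, 1.0000, 0.0000, 0.0000)
After 1 tick: (0.2100, 0.3500, 0.2700, 0.1700)
After 2 ticks: (0.2429, 0.2774, 0.2538, 0.2259)
After 3 ticks: (0.2463, 0.2681, 0.2510, 0.2347)
After 4 ticks: (0.2467, 0.2669, 0.2506, 0.2358)
P(in 1 job after 4 ticks) = 0.2669

0.2669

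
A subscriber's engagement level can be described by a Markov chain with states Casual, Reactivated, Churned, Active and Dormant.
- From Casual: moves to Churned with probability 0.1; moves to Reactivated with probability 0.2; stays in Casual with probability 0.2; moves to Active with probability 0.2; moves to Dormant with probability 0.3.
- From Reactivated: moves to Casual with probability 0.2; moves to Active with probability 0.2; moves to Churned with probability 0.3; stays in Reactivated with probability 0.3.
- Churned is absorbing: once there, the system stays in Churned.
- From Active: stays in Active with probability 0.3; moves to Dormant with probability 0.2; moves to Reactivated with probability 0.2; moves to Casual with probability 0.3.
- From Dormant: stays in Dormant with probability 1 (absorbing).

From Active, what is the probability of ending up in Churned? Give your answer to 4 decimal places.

Let h(s) be the probability of absorption at Churned starting from transient state s. Then h(Churned) = 1 and h(Dormant) = 0. By first-step analysis:
h(Casual) = 0.2·h(Casual) + 0.2·h(Reactivated) + 0.1·1 + 0.2·h(Active) + 0.3·0
h(Reactivated) = 0.2·h(Casual) + 0.3·h(Reactivated) + 0.3·1 + 0.2·h(Active)
h(Active) = 0.3·h(Casual) + 0.2·h(Reactivated) + 0.3·h(Active) + 0.2·0
Solving: h(Casual) = 0.3667, h(Reactivated) = 0.6296, h(Active) = 0.3370.
Starting from Active, the probability is 0.3370.

0.3370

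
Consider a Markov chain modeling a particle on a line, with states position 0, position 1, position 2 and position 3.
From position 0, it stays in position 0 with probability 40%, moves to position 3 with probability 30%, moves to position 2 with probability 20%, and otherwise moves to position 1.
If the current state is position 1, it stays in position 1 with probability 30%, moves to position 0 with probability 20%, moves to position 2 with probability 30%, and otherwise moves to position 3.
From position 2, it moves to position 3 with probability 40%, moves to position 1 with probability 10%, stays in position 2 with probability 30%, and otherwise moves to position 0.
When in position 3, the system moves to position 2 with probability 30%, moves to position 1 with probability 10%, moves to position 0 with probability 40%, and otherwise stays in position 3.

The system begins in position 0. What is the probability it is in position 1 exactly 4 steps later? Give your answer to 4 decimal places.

Propagate the distribution vector 4 steps from position 0.
After 0 steps: (1.0000, 0.0000, 0.0000, 0.0000)
After 1 step: (0.4000, 0.1000, 0.2000, 0.3000)
After 2 steps: (0.3400, 0.1200, 0.2600, 0.2800)
After 3 steps: (0.3240, 0.1240, 0.2660, 0.2860)
After 4 steps: (0.3220, 0.1248, 0.2676, 0.2856)
P(in position 1 after 4 steps) = 0.1248

0.1248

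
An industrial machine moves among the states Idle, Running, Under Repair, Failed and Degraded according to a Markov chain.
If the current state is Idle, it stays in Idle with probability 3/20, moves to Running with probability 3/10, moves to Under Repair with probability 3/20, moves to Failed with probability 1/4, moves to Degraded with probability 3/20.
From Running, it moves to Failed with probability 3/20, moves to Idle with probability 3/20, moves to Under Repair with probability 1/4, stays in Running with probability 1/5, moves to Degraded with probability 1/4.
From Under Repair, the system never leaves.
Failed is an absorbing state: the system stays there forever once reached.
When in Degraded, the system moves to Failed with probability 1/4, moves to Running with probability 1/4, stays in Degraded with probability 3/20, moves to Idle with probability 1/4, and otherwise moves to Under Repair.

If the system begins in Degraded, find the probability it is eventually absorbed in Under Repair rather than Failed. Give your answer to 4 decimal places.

0.3956

Let h(s) be the probability of absorption at Under Repair starting from transient state s. Then h(Under Repair) = 1 and h(Failed) = 0. By first-step analysis:
h(Idle) = 0.15·h(Idle) + 0.3·h(Running) + 0.15·1 + 0.25·0 + 0.15·h(Degraded)
h(Running) = 0.15·h(Idle) + 0.2·h(Running) + 0.25·1 + 0.15·0 + 0.25·h(Degraded)
h(Degraded) = 0.25·h(Idle) + 0.25·h(Running) + 0.1·1 + 0.25·0 + 0.15·h(Degraded)
Solving: h(Idle) = 0.4286, h(Running) = 0.5165, h(Degraded) = 0.3956.
Starting from Degraded, the probability is 0.3956.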